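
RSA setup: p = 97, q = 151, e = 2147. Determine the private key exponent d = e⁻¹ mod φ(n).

φ(n) = (p−1)(q−1) = 96·150 = 14400.
Need d with 2147·d ≡ 1 (mod 14400). Apply the extended Euclidean algorithm:
14400 = 6·2147 + 1518
2147 = 1·1518 + 629
1518 = 2·629 + 260
629 = 2·260 + 109
260 = 2·109 + 42
109 = 2·42 + 25
42 = 1·25 + 17
25 = 1·17 + 8
17 = 2·8 + 1
8 = 8·1 + 0
Back-substitute:
1 = 17 − 2·8
1 = −2·25 + 3·17
1 = 3·42 − 5·25
1 = −5·109 + 13·42
1 = 13·260 − 31·109
1 = −31·629 + 75·260
1 = 75·1518 − 181·629
1 = −181·2147 + 256·1518
1 = 256·14400 − 1717·2147
So 2147·(-1717) ≡ 1 (mod 14400), hence d ≡ -1717 ≡ 12683 (mod 14400).

12683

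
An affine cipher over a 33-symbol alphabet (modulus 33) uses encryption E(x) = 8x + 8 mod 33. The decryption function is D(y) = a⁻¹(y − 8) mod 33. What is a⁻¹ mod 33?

Run Euclid on (33, 8):
33 = 4×8 + 1
8 = 8×1 + 0
gcd = 1, so the inverse exists. Back-substitute:
1 = 33 − 4·8
So 8·(-4) ≡ 1 (mod 33), and -4 ≡ 29 (mod 33).

29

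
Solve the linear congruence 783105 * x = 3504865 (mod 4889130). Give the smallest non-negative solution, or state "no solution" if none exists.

no solution

gcd(783105, 4889130):
4889130 = 6×783105 + 190500
783105 = 4×190500 + 21105
190500 = 9×21105 + 555
21105 = 38×555 + 15
555 = 37×15 + 0
gcd = 15, but 15 ∤ 3504865, so the congruence has no solution.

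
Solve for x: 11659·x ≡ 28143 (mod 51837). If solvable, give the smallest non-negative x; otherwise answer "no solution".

15666

First find gcd(11659, 51837):
51837 = 4*11659 + 5201
11659 = 2*5201 + 1257
5201 = 4*1257 + 173
1257 = 7*173 + 46
173 = 3*46 + 35
46 = 1*35 + 11
35 = 3*11 + 2
11 = 5*2 + 1
2 = 2*1 + 0
gcd = 1, so a unique solution mod 51837 exists.
Back-substitute for the Bézout coefficients:
1 = 11 − 5·2
1 = −5·35 + 16·11
1 = 16·46 − 21·35
1 = −21·173 + 79·46
1 = 79·1257 − 574·173
1 = −574·5201 + 2375·1257
1 = 2375·11659 − 5324·5201
1 = −5324·51837 + 23671·11659
So 11659·(23671) ≡ 1 (mod 51837), giving 11659⁻¹ ≡ 23671.
x ≡ 11659⁻¹·28143 ≡ 23671·28143 ≡ 15666 (mod 51837).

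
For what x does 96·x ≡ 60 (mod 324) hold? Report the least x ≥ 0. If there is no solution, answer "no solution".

4

First find gcd(96, 324):
324 = 3×96 + 36
96 = 2×36 + 24
36 = 1×24 + 12
24 = 2×12 + 0
gcd = 12 and 12 | 60, so solutions exist. Divide through by 12: 8x ≡ 5 (mod 27).
Now find 8⁻¹ mod 27:
27 = 3·8 + 3
8 = 2·3 + 2
3 = 1·2 + 1
2 = 2·1 + 0
Back-substitute:
1 = 3 − 2
1 = −8 + 3·3
1 = 3·27 − 10·8
So 8·(-10) ≡ 1 (mod 27), i.e. 8⁻¹ ≡ 17.
Then x ≡ 17·5 ≡ 4 (mod 27); the smallest non-negative solution is x = 4.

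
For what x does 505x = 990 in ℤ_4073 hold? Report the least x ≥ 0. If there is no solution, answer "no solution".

First find gcd(505, 4073):
4073 = 8×505 + 33
505 = 15×33 + 10
33 = 3×10 + 3
10 = 3×3 + 1
3 = 3×1 + 0
gcd = 1, so a unique solution mod 4073 exists.
Back-substitute for the Bézout coefficients:
1 = 10 − 3·3
1 = −3·33 + 10·10
1 = 10·505 − 153·33
1 = −153·4073 + 1234·505
So 505·(1234) ≡ 1 (mod 4073), giving 505⁻¹ ≡ 1234.
x ≡ 505⁻¹·990 ≡ 1234·990 ≡ 3833 (mod 4073).

3833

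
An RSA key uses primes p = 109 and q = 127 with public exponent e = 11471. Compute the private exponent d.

6527

φ(n) = (p−1)(q−1) = 108·126 = 13608.
Need d with 11471·d ≡ 1 (mod 13608). Apply the extended Euclidean algorithm:
13608 = 1×11471 + 2137
11471 = 5×2137 + 786
2137 = 2×786 + 565
786 = 1×565 + 221
565 = 2×221 + 123
221 = 1×123 + 98
123 = 1×98 + 25
98 = 3×25 + 23
25 = 1×23 + 2
23 = 11×2 + 1
2 = 2×1 + 0
Back-substitute:
1 = 23 − 11·2
1 = −11·25 + 12·23
1 = 12·98 − 47·25
1 = −47·123 + 59·98
1 = 59·221 − 106·123
1 = −106·565 + 271·221
1 = 271·786 − 377·565
1 = −377·2137 + 1025·786
1 = 1025·11471 − 5502·2137
1 = −5502·13608 + 6527·11471
So 11471·6527 ≡ 1 (mod 13608), hence d = 6527.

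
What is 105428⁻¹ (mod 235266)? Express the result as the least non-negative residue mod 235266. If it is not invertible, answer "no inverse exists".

no inverse exists

Euclidean algorithm on 235266, 105428:
235266 = 2*105428 + 24410
105428 = 4*24410 + 7788
24410 = 3*7788 + 1046
7788 = 7*1046 + 466
1046 = 2*466 + 114
466 = 4*114 + 10
114 = 11*10 + 4
10 = 2*4 + 2
4 = 2*2 + 0
The gcd is 2, not 1, hence no inverse exists.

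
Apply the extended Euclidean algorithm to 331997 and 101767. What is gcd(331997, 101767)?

1

Apply Euclid's algorithm to 331997 and 101767:
331997 = 3×101767 + 26696
101767 = 3×26696 + 21679
26696 = 1×21679 + 5017
21679 = 4×5017 + 1611
5017 = 3×1611 + 184
1611 = 8×184 + 139
184 = 1×139 + 45
139 = 3×45 + 4
45 = 11×4 + 1
4 = 4×1 + 0
gcd(331997, 101767) = 1.
Back-substituting:
1 = 45 − 11·4
1 = −11·139 + 34·45
1 = 34·184 − 45·139
1 = −45·1611 + 394·184
1 = 394·5017 − 1227·1611
1 = −1227·21679 + 5302·5017
1 = 5302·26696 − 6529·21679
1 = −6529·101767 + 24889·26696
1 = 24889·331997 − 81196·101767
So 1 = (24889)·331997 + (-81196)·101767.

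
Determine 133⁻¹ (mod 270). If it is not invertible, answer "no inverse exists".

Extended Euclidean algorithm:
270 = 2*133 + 4
133 = 33*4 + 1
4 = 4*1 + 0
gcd = 1, so the inverse exists. Back-substitute:
1 = 133 − 33·4
1 = −33·270 + 67·133
So 133·67 ≡ 1 (mod 270).

67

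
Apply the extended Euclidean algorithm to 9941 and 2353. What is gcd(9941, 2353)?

1

Euclidean algorithm:
9941 = 4*2353 + 529
2353 = 4*529 + 237
529 = 2*237 + 55
237 = 4*55 + 17
55 = 3*17 + 4
17 = 4*4 + 1
4 = 4*1 + 0
gcd(9941, 2353) = 1.
Express as a combination:
1 = 17 − 4·4
1 = −4·55 + 13·17
1 = 13·237 − 56·55
1 = −56·529 + 125·237
1 = 125·2353 − 556·529
1 = −556·9941 + 2349·2353
So 1 = (-556)·9941 + (2349)·2353.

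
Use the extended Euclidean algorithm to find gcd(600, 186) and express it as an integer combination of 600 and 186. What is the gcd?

6

Repeated division:
600 = 3×186 + 42
186 = 4×42 + 18
42 = 2×18 + 6
18 = 3×6 + 0
gcd(600, 186) = 6.
Working backward:
6 = 42 − 2·18
6 = −2·186 + 9·42
6 = 9·600 − 29·186
So 6 = (9)·600 + (-29)·186.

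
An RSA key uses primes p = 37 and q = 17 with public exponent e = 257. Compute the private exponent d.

65

φ(n) = (p−1)(q−1) = 36·16 = 576.
Need d with 257·d ≡ 1 (mod 576). Apply the extended Euclidean algorithm:
576 = 2*257 + 62
257 = 4*62 + 9
62 = 6*9 + 8
9 = 1*8 + 1
8 = 8*1 + 0
Back-substitute:
1 = 9 − 8
1 = −62 + 7·9
1 = 7·257 − 29·62
1 = −29·576 + 65·257
So 257·65 ≡ 1 (mod 576), hence d = 65.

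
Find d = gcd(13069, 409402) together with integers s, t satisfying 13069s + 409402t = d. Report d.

Euclidean algorithm:
409402 = 31·13069 + 4263
13069 = 3·4263 + 280
4263 = 15·280 + 63
280 = 4·63 + 28
63 = 2·28 + 7
28 = 4·7 + 0
gcd(13069, 409402) = 7.
Working backward:
7 = 63 − 2·28
7 = −2·280 + 9·63
7 = 9·4263 − 137·280
7 = −137·13069 + 420·4263
7 = 420·409402 − 13157·13069
So 7 = (420)·409402 + (-13157)·13069.

7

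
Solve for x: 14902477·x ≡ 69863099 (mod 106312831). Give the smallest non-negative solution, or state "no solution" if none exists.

89568794

First find gcd(14902477, 106312831):
106312831 = 7·14902477 + 1995492
14902477 = 7·1995492 + 934033
1995492 = 2·934033 + 127426
934033 = 7·127426 + 42051
127426 = 3·42051 + 1273
42051 = 33·1273 + 42
1273 = 30·42 + 13
42 = 3·13 + 3
13 = 4·3 + 1
3 = 3·1 + 0
gcd = 1, so a unique solution mod 106312831 exists.
Back-substitute for the Bézout coefficients:
1 = 13 − 4·3
1 = −4·42 + 13·13
1 = 13·1273 − 394·42
1 = −394·42051 + 13015·1273
1 = 13015·127426 − 39439·42051
1 = −39439·934033 + 289088·127426
1 = 289088·1995492 − 617615·934033
1 = −617615·14902477 + 4612393·1995492
1 = 4612393·106312831 − 32904366·14902477
So 14902477·(-32904366) ≡ 1 (mod 106312831), giving 14902477⁻¹ ≡ 73408465.
x ≡ 14902477⁻¹·69863099 ≡ 73408465·69863099 ≡ 89568794 (mod 106312831).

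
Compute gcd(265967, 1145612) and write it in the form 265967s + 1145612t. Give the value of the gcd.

Apply Euclid's algorithm to 1145612 and 265967:
1145612 = 4*265967 + 81744
265967 = 3*81744 + 20735
81744 = 3*20735 + 19539
20735 = 1*19539 + 1196
19539 = 16*1196 + 403
1196 = 2*403 + 390
403 = 1*390 + 13
390 = 30*13 + 0
gcd(265967, 1145612) = 13.
Working backward:
13 = 403 − 390
13 = −1196 + 3·403
13 = 3·19539 − 49·1196
13 = −49·20735 + 52·19539
13 = 52·81744 − 205·20735
13 = −205·265967 + 667·81744
13 = 667·1145612 − 2873·265967
So 13 = (667)·1145612 + (-2873)·265967.

13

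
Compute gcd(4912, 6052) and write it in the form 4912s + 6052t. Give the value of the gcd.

4

Euclidean algorithm:
6052 = 1×4912 + 1140
4912 = 4×1140 + 352
1140 = 3×352 + 84
352 = 4×84 + 16
84 = 5×16 + 4
16 = 4×4 + 0
gcd(4912, 6052) = 4.
Express as a combination:
4 = 84 − 5·16
4 = −5·352 + 21·84
4 = 21·1140 − 68·352
4 = −68·4912 + 293·1140
4 = 293·6052 − 361·4912
So 4 = (293)·6052 + (-361)·4912.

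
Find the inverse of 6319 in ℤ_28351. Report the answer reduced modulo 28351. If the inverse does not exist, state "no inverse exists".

21473

gcd(28351, 6319) by repeated division:
28351 = 4×6319 + 3075
6319 = 2×3075 + 169
3075 = 18×169 + 33
169 = 5×33 + 4
33 = 8×4 + 1
4 = 4×1 + 0
gcd = 1, so the inverse exists. Back-substitute:
1 = 33 − 8·4
1 = −8·169 + 41·33
1 = 41·3075 − 746·169
1 = −746·6319 + 1533·3075
1 = 1533·28351 − 6878·6319
So 6319·(-6878) ≡ 1 (mod 28351), and -6878 ≡ 21473 (mod 28351).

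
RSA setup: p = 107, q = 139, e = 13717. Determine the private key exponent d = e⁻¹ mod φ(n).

φ(n) = (p−1)(q−1) = 106·138 = 14628.
Need d with 13717·d ≡ 1 (mod 14628). Apply the extended Euclidean algorithm:
14628 = 1×13717 + 911
13717 = 15×911 + 52
911 = 17×52 + 27
52 = 1×27 + 25
27 = 1×25 + 2
25 = 12×2 + 1
2 = 2×1 + 0
Back-substitute:
1 = 25 − 12·2
1 = −12·27 + 13·25
1 = 13·52 − 25·27
1 = −25·911 + 438·52
1 = 438·13717 − 6595·911
1 = −6595·14628 + 7033·13717
So 13717·7033 ≡ 1 (mod 14628), hence d = 7033.

7033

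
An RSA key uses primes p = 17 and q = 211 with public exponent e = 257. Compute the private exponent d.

φ(n) = (p−1)(q−1) = 16·210 = 3360.
Need d with 257·d ≡ 1 (mod 3360). Apply the extended Euclidean algorithm:
3360 = 13·257 + 19
257 = 13·19 + 10
19 = 1·10 + 9
10 = 1·9 + 1
9 = 9·1 + 0
Back-substitute:
1 = 10 − 9
1 = −19 + 2·10
1 = 2·257 − 27·19
1 = −27·3360 + 353·257
So 257·353 ≡ 1 (mod 3360), hence d = 353.

353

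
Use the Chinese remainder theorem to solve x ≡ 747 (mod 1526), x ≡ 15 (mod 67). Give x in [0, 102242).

34319

Write x = 747 + 1526·k. Then 1526·k ≡ 15 − 747 ≡ 5 (mod 67).
Need 1526⁻¹ mod 67. Extended Euclid on (67, 52):
67 = 1*52 + 15
52 = 3*15 + 7
15 = 2*7 + 1
7 = 7*1 + 0
Back-substitute:
1 = 15 − 2·7
1 = −2·52 + 7·15
1 = 7·67 − 9·52
1526⁻¹ ≡ 58 (mod 67), so k ≡ 58·5 ≡ 22 (mod 67).
x = 747 + 1526·22 = 34319.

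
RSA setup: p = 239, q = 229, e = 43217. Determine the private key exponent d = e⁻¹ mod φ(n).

7265

φ(n) = (p−1)(q−1) = 238·228 = 54264.
Need d with 43217·d ≡ 1 (mod 54264). Apply the extended Euclidean algorithm:
54264 = 1*43217 + 11047
43217 = 3*11047 + 10076
11047 = 1*10076 + 971
10076 = 10*971 + 366
971 = 2*366 + 239
366 = 1*239 + 127
239 = 1*127 + 112
127 = 1*112 + 15
112 = 7*15 + 7
15 = 2*7 + 1
7 = 7*1 + 0
Back-substitute:
1 = 15 − 2·7
1 = −2·112 + 15·15
1 = 15·127 − 17·112
1 = −17·239 + 32·127
1 = 32·366 − 49·239
1 = −49·971 + 130·366
1 = 130·10076 − 1349·971
1 = −1349·11047 + 1479·10076
1 = 1479·43217 − 5786·11047
1 = −5786·54264 + 7265·43217
So 43217·7265 ≡ 1 (mod 54264), hence d = 7265.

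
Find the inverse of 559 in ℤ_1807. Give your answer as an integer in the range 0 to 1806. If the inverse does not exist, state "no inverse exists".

no inverse exists

Compute gcd(559, 1807):
1807 = 3*559 + 130
559 = 4*130 + 39
130 = 3*39 + 13
39 = 3*13 + 0
Since gcd = 13 > 1, 559 is not a unit mod 1807.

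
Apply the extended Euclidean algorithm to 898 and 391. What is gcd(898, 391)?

1

Euclidean algorithm:
898 = 2*391 + 116
391 = 3*116 + 43
116 = 2*43 + 30
43 = 1*30 + 13
30 = 2*13 + 4
13 = 3*4 + 1
4 = 4*1 + 0
gcd(898, 391) = 1.
Express as a combination:
1 = 13 − 3·4
1 = −3·30 + 7·13
1 = 7·43 − 10·30
1 = −10·116 + 27·43
1 = 27·391 − 91·116
1 = −91·898 + 209·391
So 1 = (-91)·898 + (209)·391.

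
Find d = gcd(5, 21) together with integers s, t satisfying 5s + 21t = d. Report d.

1

Euclidean algorithm:
21 = 4*5 + 1
5 = 5*1 + 0
gcd(5, 21) = 1.
Back-substituting:
1 = 21 − 4·5
So 1 = (1)·21 + (-4)·5.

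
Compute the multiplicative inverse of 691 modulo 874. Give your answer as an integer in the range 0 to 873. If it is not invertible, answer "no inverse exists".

Apply the Euclidean algorithm to 874 and 691:
874 = 1·691 + 183
691 = 3·183 + 142
183 = 1·142 + 41
142 = 3·41 + 19
41 = 2·19 + 3
19 = 6·3 + 1
3 = 3·1 + 0
The gcd is 1. Working backward:
1 = 19 − 6·3
1 = −6·41 + 13·19
1 = 13·142 − 45·41
1 = −45·183 + 58·142
1 = 58·691 − 219·183
1 = −219·874 + 277·691
So 691·277 ≡ 1 (mod 874).

277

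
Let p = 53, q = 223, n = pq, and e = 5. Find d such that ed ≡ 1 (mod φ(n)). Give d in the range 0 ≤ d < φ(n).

2309

φ(n) = (p−1)(q−1) = 52·222 = 11544.
Need d with 5·d ≡ 1 (mod 11544). Apply the extended Euclidean algorithm:
11544 = 2308·5 + 4
5 = 1·4 + 1
4 = 4·1 + 0
Back-substitute:
1 = 5 − 4
1 = −11544 + 2309·5
So 5·2309 ≡ 1 (mod 11544), hence d = 2309.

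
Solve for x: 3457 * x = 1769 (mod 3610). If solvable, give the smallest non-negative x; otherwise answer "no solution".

2867

First find gcd(3457, 3610):
3610 = 1*3457 + 153
3457 = 22*153 + 91
153 = 1*91 + 62
91 = 1*62 + 29
62 = 2*29 + 4
29 = 7*4 + 1
4 = 4*1 + 0
gcd = 1, so a unique solution mod 3610 exists.
Back-substitute for the Bézout coefficients:
1 = 29 − 7·4
1 = −7·62 + 15·29
1 = 15·91 − 22·62
1 = −22·153 + 37·91
1 = 37·3457 − 836·153
1 = −836·3610 + 873·3457
So 3457·(873) ≡ 1 (mod 3610), giving 3457⁻¹ ≡ 873.
x ≡ 3457⁻¹·1769 ≡ 873·1769 ≡ 2867 (mod 3610).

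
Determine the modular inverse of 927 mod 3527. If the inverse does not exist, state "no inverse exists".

1442

gcd(3527, 927) by repeated division:
3527 = 3×927 + 746
927 = 1×746 + 181
746 = 4×181 + 22
181 = 8×22 + 5
22 = 4×5 + 2
5 = 2×2 + 1
2 = 2×1 + 0
gcd = 1, so the inverse exists. Back-substitute:
1 = 5 − 2·2
1 = −2·22 + 9·5
1 = 9·181 − 74·22
1 = −74·746 + 305·181
1 = 305·927 − 379·746
1 = −379·3527 + 1442·927
So 927·1442 ≡ 1 (mod 3527).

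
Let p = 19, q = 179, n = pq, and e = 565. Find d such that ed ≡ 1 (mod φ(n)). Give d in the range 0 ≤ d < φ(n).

φ(n) = (p−1)(q−1) = 18·178 = 3204.
Need d with 565·d ≡ 1 (mod 3204). Apply the extended Euclidean algorithm:
3204 = 5×565 + 379
565 = 1×379 + 186
379 = 2×186 + 7
186 = 26×7 + 4
7 = 1×4 + 3
4 = 1×3 + 1
3 = 3×1 + 0
Back-substitute:
1 = 4 − 3
1 = −7 + 2·4
1 = 2·186 − 53·7
1 = −53·379 + 108·186
1 = 108·565 − 161·379
1 = −161·3204 + 913·565
So 565·913 ≡ 1 (mod 3204), hence d = 913.

913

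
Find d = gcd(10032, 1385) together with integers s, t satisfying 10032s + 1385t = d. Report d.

1

Euclidean algorithm:
10032 = 7×1385 + 337
1385 = 4×337 + 37
337 = 9×37 + 4
37 = 9×4 + 1
4 = 4×1 + 0
gcd(10032, 1385) = 1.
Express as a combination:
1 = 37 − 9·4
1 = −9·337 + 82·37
1 = 82·1385 − 337·337
1 = −337·10032 + 2441·1385
So 1 = (-337)·10032 + (2441)·1385.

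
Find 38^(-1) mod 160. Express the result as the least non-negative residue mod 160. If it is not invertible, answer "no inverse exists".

no inverse exists

Compute gcd(38, 160):
160 = 4·38 + 8
38 = 4·8 + 6
8 = 1·6 + 2
6 = 3·2 + 0
The gcd is 2, not 1, hence no inverse exists.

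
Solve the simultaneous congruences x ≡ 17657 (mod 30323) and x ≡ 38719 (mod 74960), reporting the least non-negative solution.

Write x = 17657 + 30323·k. Then 30323·k ≡ 38719 − 17657 ≡ 21062 (mod 74960).
Need 30323⁻¹ mod 74960. Extended Euclid on (74960, 30323):
74960 = 2×30323 + 14314
30323 = 2×14314 + 1695
14314 = 8×1695 + 754
1695 = 2×754 + 187
754 = 4×187 + 6
187 = 31×6 + 1
6 = 6×1 + 0
Back-substitute:
1 = 187 − 31·6
1 = −31·754 + 125·187
1 = 125·1695 − 281·754
1 = −281·14314 + 2373·1695
1 = 2373·30323 − 5027·14314
1 = −5027·74960 + 12427·30323
30323⁻¹ ≡ 12427 (mod 74960), so k ≡ 12427·21062 ≡ 52114 (mod 74960).
x = 17657 + 30323·52114 = 1580270479.

1580270479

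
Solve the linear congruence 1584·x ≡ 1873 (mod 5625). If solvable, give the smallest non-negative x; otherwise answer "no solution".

gcd(1584, 5625):
5625 = 3*1584 + 873
1584 = 1*873 + 711
873 = 1*711 + 162
711 = 4*162 + 63
162 = 2*63 + 36
63 = 1*36 + 27
36 = 1*27 + 9
27 = 3*9 + 0
gcd = 9, but 9 ∤ 1873, so the congruence has no solution.

no solution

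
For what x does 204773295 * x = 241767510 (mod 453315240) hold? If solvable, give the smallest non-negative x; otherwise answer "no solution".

First find gcd(204773295, 453315240):
453315240 = 2*204773295 + 43768650
204773295 = 4*43768650 + 29698695
43768650 = 1*29698695 + 14069955
29698695 = 2*14069955 + 1558785
14069955 = 9*1558785 + 40890
1558785 = 38*40890 + 4965
40890 = 8*4965 + 1170
4965 = 4*1170 + 285
1170 = 4*285 + 30
285 = 9*30 + 15
30 = 2*15 + 0
gcd = 15 and 15 | 241767510, so solutions exist. Divide through by 15: 13651553x ≡ 16117834 (mod 30221016).
Now find 13651553⁻¹ mod 30221016:
30221016 = 2*13651553 + 2917910
13651553 = 4*2917910 + 1979913
2917910 = 1*1979913 + 937997
1979913 = 2*937997 + 103919
937997 = 9*103919 + 2726
103919 = 38*2726 + 331
2726 = 8*331 + 78
331 = 4*78 + 19
78 = 4*19 + 2
19 = 9*2 + 1
2 = 2*1 + 0
Back-substitute:
1 = 19 − 9·2
1 = −9·78 + 37·19
1 = 37·331 − 157·78
1 = −157·2726 + 1293·331
1 = 1293·103919 − 49291·2726
1 = −49291·937997 + 444912·103919
1 = 444912·1979913 − 939115·937997
1 = −939115·2917910 + 1384027·1979913
1 = 1384027·13651553 − 6475223·2917910
1 = −6475223·30221016 + 14334473·13651553
So 13651553⁻¹ ≡ 14334473 (mod 30221016).
Then x ≡ 14334473·16117834 ≡ 21898970 (mod 30221016); the smallest non-negative solution is x = 21898970.

21898970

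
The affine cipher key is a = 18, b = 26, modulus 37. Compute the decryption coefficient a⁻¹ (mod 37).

35

gcd(37, 18) by repeated division:
37 = 2·18 + 1
18 = 18·1 + 0
Since gcd(18, 37) = 1, back-substitute to write 1 as a combination:
1 = 37 − 2·18
Thus 18·(-2) ≡ 1 (mod 37); reducing, -2 mod 37 = 35.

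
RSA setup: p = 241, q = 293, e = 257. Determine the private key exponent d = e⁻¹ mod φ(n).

φ(n) = (p−1)(q−1) = 240·292 = 70080.
Need d with 257·d ≡ 1 (mod 70080). Apply the extended Euclidean algorithm:
70080 = 272×257 + 176
257 = 1×176 + 81
176 = 2×81 + 14
81 = 5×14 + 11
14 = 1×11 + 3
11 = 3×3 + 2
3 = 1×2 + 1
2 = 2×1 + 0
Back-substitute:
1 = 3 − 2
1 = −11 + 4·3
1 = 4·14 − 5·11
1 = −5·81 + 29·14
1 = 29·176 − 63·81
1 = −63·257 + 92·176
1 = 92·70080 − 25087·257
So 257·(-25087) ≡ 1 (mod 70080), hence d ≡ -25087 ≡ 44993 (mod 70080).

44993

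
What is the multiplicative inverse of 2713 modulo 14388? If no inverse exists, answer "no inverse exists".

Run Euclid on (14388, 2713):
14388 = 5×2713 + 823
2713 = 3×823 + 244
823 = 3×244 + 91
244 = 2×91 + 62
91 = 1×62 + 29
62 = 2×29 + 4
29 = 7×4 + 1
4 = 4×1 + 0
Since gcd(2713, 14388) = 1, back-substitute to write 1 as a combination:
1 = 29 − 7·4
1 = −7·62 + 15·29
1 = 15·91 − 22·62
1 = −22·244 + 59·91
1 = 59·823 − 199·244
1 = −199·2713 + 656·823
1 = 656·14388 − 3479·2713
Hence 2713⁻¹ ≡ -3479 ≡ 10909 (mod 14388).

10909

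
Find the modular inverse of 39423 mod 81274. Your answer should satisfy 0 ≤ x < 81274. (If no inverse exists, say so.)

Run Euclid on (81274, 39423):
81274 = 2·39423 + 2428
39423 = 16·2428 + 575
2428 = 4·575 + 128
575 = 4·128 + 63
128 = 2·63 + 2
63 = 31·2 + 1
2 = 2·1 + 0
Since gcd(39423, 81274) = 1, back-substitute to write 1 as a combination:
1 = 63 − 31·2
1 = −31·128 + 63·63
1 = 63·575 − 283·128
1 = −283·2428 + 1195·575
1 = 1195·39423 − 19403·2428
1 = −19403·81274 + 40001·39423
So 39423·40001 ≡ 1 (mod 81274).

40001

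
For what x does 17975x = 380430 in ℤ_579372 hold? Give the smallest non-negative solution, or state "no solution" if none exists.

487854

First find gcd(17975, 579372):
579372 = 32*17975 + 4172
17975 = 4*4172 + 1287
4172 = 3*1287 + 311
1287 = 4*311 + 43
311 = 7*43 + 10
43 = 4*10 + 3
10 = 3*3 + 1
3 = 3*1 + 0
gcd = 1, so a unique solution mod 579372 exists.
Back-substitute for the Bézout coefficients:
1 = 10 − 3·3
1 = −3·43 + 13·10
1 = 13·311 − 94·43
1 = −94·1287 + 389·311
1 = 389·4172 − 1261·1287
1 = −1261·17975 + 5433·4172
1 = 5433·579372 − 175117·17975
So 17975·(-175117) ≡ 1 (mod 579372), giving 17975⁻¹ ≡ 404255.
x ≡ 17975⁻¹·380430 ≡ 404255·380430 ≡ 487854 (mod 579372).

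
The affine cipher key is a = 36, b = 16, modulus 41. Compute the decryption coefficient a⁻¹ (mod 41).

gcd(41, 36) by repeated division:
41 = 1*36 + 5
36 = 7*5 + 1
5 = 5*1 + 0
Since gcd(36, 41) = 1, back-substitute to write 1 as a combination:
1 = 36 − 7·5
1 = −7·41 + 8·36
So 36·8 ≡ 1 (mod 41).

8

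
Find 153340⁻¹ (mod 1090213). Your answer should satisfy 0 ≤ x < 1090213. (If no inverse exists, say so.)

gcd(1090213, 153340) by repeated division:
1090213 = 7·153340 + 16833
153340 = 9·16833 + 1843
16833 = 9·1843 + 246
1843 = 7·246 + 121
246 = 2·121 + 4
121 = 30·4 + 1
4 = 4·1 + 0
Since gcd(153340, 1090213) = 1, back-substitute to write 1 as a combination:
1 = 121 − 30·4
1 = −30·246 + 61·121
1 = 61·1843 − 457·246
1 = −457·16833 + 4174·1843
1 = 4174·153340 − 38023·16833
1 = −38023·1090213 + 270335·153340
So 153340·270335 ≡ 1 (mod 1090213).

270335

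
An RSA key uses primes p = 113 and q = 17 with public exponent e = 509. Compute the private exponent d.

1109

φ(n) = (p−1)(q−1) = 112·16 = 1792.
Need d with 509·d ≡ 1 (mod 1792). Apply the extended Euclidean algorithm:
1792 = 3*509 + 265
509 = 1*265 + 244
265 = 1*244 + 21
244 = 11*21 + 13
21 = 1*13 + 8
13 = 1*8 + 5
8 = 1*5 + 3
5 = 1*3 + 2
3 = 1*2 + 1
2 = 2*1 + 0
Back-substitute:
1 = 3 − 2
1 = −5 + 2·3
1 = 2·8 − 3·5
1 = −3·13 + 5·8
1 = 5·21 − 8·13
1 = −8·244 + 93·21
1 = 93·265 − 101·244
1 = −101·509 + 194·265
1 = 194·1792 − 683·509
So 509·(-683) ≡ 1 (mod 1792), hence d ≡ -683 ≡ 1109 (mod 1792).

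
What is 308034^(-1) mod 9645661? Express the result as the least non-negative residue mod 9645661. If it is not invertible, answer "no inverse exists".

Extended Euclidean algorithm:
9645661 = 31·308034 + 96607
308034 = 3·96607 + 18213
96607 = 5·18213 + 5542
18213 = 3·5542 + 1587
5542 = 3·1587 + 781
1587 = 2·781 + 25
781 = 31·25 + 6
25 = 4·6 + 1
6 = 6·1 + 0
gcd = 1, so the inverse exists. Back-substitute:
1 = 25 − 4·6
1 = −4·781 + 125·25
1 = 125·1587 − 254·781
1 = −254·5542 + 887·1587
1 = 887·18213 − 2915·5542
1 = −2915·96607 + 15462·18213
1 = 15462·308034 − 49301·96607
1 = −49301·9645661 + 1543793·308034
So 308034·1543793 ≡ 1 (mod 9645661).

1543793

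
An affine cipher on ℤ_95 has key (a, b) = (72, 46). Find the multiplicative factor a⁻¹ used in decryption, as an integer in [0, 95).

Apply the Euclidean algorithm to 95 and 72:
95 = 1*72 + 23
72 = 3*23 + 3
23 = 7*3 + 2
3 = 1*2 + 1
2 = 2*1 + 0
The gcd is 1. Working backward:
1 = 3 − 2
1 = −23 + 8·3
1 = 8·72 − 25·23
1 = −25·95 + 33·72
So 72·33 ≡ 1 (mod 95).

33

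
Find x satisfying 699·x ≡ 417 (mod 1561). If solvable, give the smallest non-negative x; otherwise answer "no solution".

First find gcd(699, 1561):
1561 = 2·699 + 163
699 = 4·163 + 47
163 = 3·47 + 22
47 = 2·22 + 3
22 = 7·3 + 1
3 = 3·1 + 0
gcd = 1, so a unique solution mod 1561 exists.
Back-substitute for the Bézout coefficients:
1 = 22 − 7·3
1 = −7·47 + 15·22
1 = 15·163 − 52·47
1 = −52·699 + 223·163
1 = 223·1561 − 498·699
So 699·(-498) ≡ 1 (mod 1561), giving 699⁻¹ ≡ 1063.
x ≡ 699⁻¹·417 ≡ 1063·417 ≡ 1508 (mod 1561).

1508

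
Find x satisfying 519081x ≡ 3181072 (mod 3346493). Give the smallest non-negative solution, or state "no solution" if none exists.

1741484

First find gcd(519081, 3346493):
3346493 = 6×519081 + 232007
519081 = 2×232007 + 55067
232007 = 4×55067 + 11739
55067 = 4×11739 + 8111
11739 = 1×8111 + 3628
8111 = 2×3628 + 855
3628 = 4×855 + 208
855 = 4×208 + 23
208 = 9×23 + 1
23 = 23×1 + 0
gcd = 1, so a unique solution mod 3346493 exists.
Back-substitute for the Bézout coefficients:
1 = 208 − 9·23
1 = −9·855 + 37·208
1 = 37·3628 − 157·855
1 = −157·8111 + 351·3628
1 = 351·11739 − 508·8111
1 = −508·55067 + 2383·11739
1 = 2383·232007 − 10040·55067
1 = −10040·519081 + 22463·232007
1 = 22463·3346493 − 144818·519081
So 519081·(-144818) ≡ 1 (mod 3346493), giving 519081⁻¹ ≡ 3201675.
x ≡ 519081⁻¹·3181072 ≡ 3201675·3181072 ≡ 1741484 (mod 3346493).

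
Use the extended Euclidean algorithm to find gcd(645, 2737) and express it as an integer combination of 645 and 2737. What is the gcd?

Repeated division:
2737 = 4×645 + 157
645 = 4×157 + 17
157 = 9×17 + 4
17 = 4×4 + 1
4 = 4×1 + 0
gcd(645, 2737) = 1.
Back-substituting:
1 = 17 − 4·4
1 = −4·157 + 37·17
1 = 37·645 − 152·157
1 = −152·2737 + 645·645
So 1 = (-152)·2737 + (645)·645.

1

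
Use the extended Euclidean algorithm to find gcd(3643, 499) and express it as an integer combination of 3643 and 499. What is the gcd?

Euclidean algorithm:
3643 = 7×499 + 150
499 = 3×150 + 49
150 = 3×49 + 3
49 = 16×3 + 1
3 = 3×1 + 0
gcd(3643, 499) = 1.
Back-substituting:
1 = 49 − 16·3
1 = −16·150 + 49·49
1 = 49·499 − 163·150
1 = −163·3643 + 1190·499
So 1 = (-163)·3643 + (1190)·499.

1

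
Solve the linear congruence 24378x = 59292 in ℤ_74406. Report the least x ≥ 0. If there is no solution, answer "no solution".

1849

First find gcd(24378, 74406):
74406 = 3·24378 + 1272
24378 = 19·1272 + 210
1272 = 6·210 + 12
210 = 17·12 + 6
12 = 2·6 + 0
gcd = 6 and 6 | 59292, so solutions exist. Divide through by 6: 4063x ≡ 9882 (mod 12401).
Now find 4063⁻¹ mod 12401:
12401 = 3×4063 + 212
4063 = 19×212 + 35
212 = 6×35 + 2
35 = 17×2 + 1
2 = 2×1 + 0
Back-substitute:
1 = 35 − 17·2
1 = −17·212 + 103·35
1 = 103·4063 − 1974·212
1 = −1974·12401 + 6025·4063
So 4063⁻¹ ≡ 6025 (mod 12401).
Then x ≡ 6025·9882 ≡ 1849 (mod 12401); the smallest non-negative solution is x = 1849.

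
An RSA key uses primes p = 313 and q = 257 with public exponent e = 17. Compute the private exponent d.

65777

φ(n) = (p−1)(q−1) = 312·256 = 79872.
Need d with 17·d ≡ 1 (mod 79872). Apply the extended Euclidean algorithm:
79872 = 4698·17 + 6
17 = 2·6 + 5
6 = 1·5 + 1
5 = 5·1 + 0
Back-substitute:
1 = 6 − 5
1 = −17 + 3·6
1 = 3·79872 − 14095·17
So 17·(-14095) ≡ 1 (mod 79872), hence d ≡ -14095 ≡ 65777 (mod 79872).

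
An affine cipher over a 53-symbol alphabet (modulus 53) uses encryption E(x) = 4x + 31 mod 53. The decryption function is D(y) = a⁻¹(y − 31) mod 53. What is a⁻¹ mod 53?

Extended Euclidean algorithm:
53 = 13·4 + 1
4 = 4·1 + 0
The gcd is 1. Working backward:
1 = 53 − 13·4
So 4·(-13) ≡ 1 (mod 53), and -13 ≡ 40 (mod 53).

40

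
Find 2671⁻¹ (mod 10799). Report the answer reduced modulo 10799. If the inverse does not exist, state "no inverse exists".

2911

gcd(10799, 2671) by repeated division:
10799 = 4*2671 + 115
2671 = 23*115 + 26
115 = 4*26 + 11
26 = 2*11 + 4
11 = 2*4 + 3
4 = 1*3 + 1
3 = 3*1 + 0
gcd = 1, so the inverse exists. Back-substitute:
1 = 4 − 3
1 = −11 + 3·4
1 = 3·26 − 7·11
1 = −7·115 + 31·26
1 = 31·2671 − 720·115
1 = −720·10799 + 2911·2671
So 2671·2911 ≡ 1 (mod 10799).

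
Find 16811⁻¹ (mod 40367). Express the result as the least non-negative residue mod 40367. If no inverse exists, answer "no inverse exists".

gcd(40367, 16811) by repeated division:
40367 = 2×16811 + 6745
16811 = 2×6745 + 3321
6745 = 2×3321 + 103
3321 = 32×103 + 25
103 = 4×25 + 3
25 = 8×3 + 1
3 = 3×1 + 0
gcd = 1, so the inverse exists. Back-substitute:
1 = 25 − 8·3
1 = −8·103 + 33·25
1 = 33·3321 − 1064·103
1 = −1064·6745 + 2161·3321
1 = 2161·16811 − 5386·6745
1 = −5386·40367 + 12933·16811
So 16811·12933 ≡ 1 (mod 40367).

12933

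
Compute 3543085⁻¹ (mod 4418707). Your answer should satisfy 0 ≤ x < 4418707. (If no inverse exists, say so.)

Run Euclid on (4418707, 3543085):
4418707 = 1×3543085 + 875622
3543085 = 4×875622 + 40597
875622 = 21×40597 + 23085
40597 = 1×23085 + 17512
23085 = 1×17512 + 5573
17512 = 3×5573 + 793
5573 = 7×793 + 22
793 = 36×22 + 1
22 = 22×1 + 0
gcd = 1, so the inverse exists. Back-substitute:
1 = 793 − 36·22
1 = −36·5573 + 253·793
1 = 253·17512 − 795·5573
1 = −795·23085 + 1048·17512
1 = 1048·40597 − 1843·23085
1 = −1843·875622 + 39751·40597
1 = 39751·3543085 − 160847·875622
1 = −160847·4418707 + 200598·3543085
So 3543085·200598 ≡ 1 (mod 4418707).

200598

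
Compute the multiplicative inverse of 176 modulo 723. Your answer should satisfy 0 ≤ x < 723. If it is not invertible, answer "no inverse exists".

gcd(723, 176) by repeated division:
723 = 4×176 + 19
176 = 9×19 + 5
19 = 3×5 + 4
5 = 1×4 + 1
4 = 4×1 + 0
gcd = 1, so the inverse exists. Back-substitute:
1 = 5 − 4
1 = −19 + 4·5
1 = 4·176 − 37·19
1 = −37·723 + 152·176
So 176·152 ≡ 1 (mod 723).

152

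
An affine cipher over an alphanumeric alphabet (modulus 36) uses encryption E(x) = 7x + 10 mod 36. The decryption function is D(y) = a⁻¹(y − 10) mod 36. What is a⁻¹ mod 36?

31

Apply the Euclidean algorithm to 36 and 7:
36 = 5×7 + 1
7 = 7×1 + 0
The gcd is 1. Working backward:
1 = 36 − 5·7
So 7·(-5) ≡ 1 (mod 36), and -5 ≡ 31 (mod 36).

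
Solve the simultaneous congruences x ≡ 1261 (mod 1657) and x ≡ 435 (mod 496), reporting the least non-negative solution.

674003

Write x = 1261 + 1657·k. Then 1657·k ≡ 435 − 1261 ≡ 166 (mod 496).
Need 1657⁻¹ mod 496. Extended Euclid on (496, 169):
496 = 2·169 + 158
169 = 1·158 + 11
158 = 14·11 + 4
11 = 2·4 + 3
4 = 1·3 + 1
3 = 3·1 + 0
Back-substitute:
1 = 4 − 3
1 = −11 + 3·4
1 = 3·158 − 43·11
1 = −43·169 + 46·158
1 = 46·496 − 135·169
1657⁻¹ ≡ 361 (mod 496), so k ≡ 361·166 ≡ 406 (mod 496).
x = 1261 + 1657·406 = 674003.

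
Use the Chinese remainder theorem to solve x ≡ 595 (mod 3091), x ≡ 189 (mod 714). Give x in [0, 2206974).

173691

Write x = 595 + 3091·k. Then 3091·k ≡ 189 − 595 ≡ 308 (mod 714).
Need 3091⁻¹ mod 714. Extended Euclid on (714, 235):
714 = 3×235 + 9
235 = 26×9 + 1
9 = 9×1 + 0
Back-substitute:
1 = 235 − 26·9
1 = −26·714 + 79·235
3091⁻¹ ≡ 79 (mod 714), so k ≡ 79·308 ≡ 56 (mod 714).
x = 595 + 3091·56 = 173691.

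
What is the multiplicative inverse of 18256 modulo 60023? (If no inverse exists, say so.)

58264

gcd(60023, 18256) by repeated division:
60023 = 3·18256 + 5255
18256 = 3·5255 + 2491
5255 = 2·2491 + 273
2491 = 9·273 + 34
273 = 8·34 + 1
34 = 34·1 + 0
Since gcd(18256, 60023) = 1, back-substitute to write 1 as a combination:
1 = 273 − 8·34
1 = −8·2491 + 73·273
1 = 73·5255 − 154·2491
1 = −154·18256 + 535·5255
1 = 535·60023 − 1759·18256
Thus 18256·(-1759) ≡ 1 (mod 60023); reducing, -1759 mod 60023 = 58264.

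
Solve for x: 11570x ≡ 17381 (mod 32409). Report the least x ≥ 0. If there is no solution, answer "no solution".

1741

First find gcd(11570, 32409):
32409 = 2·11570 + 9269
11570 = 1·9269 + 2301
9269 = 4·2301 + 65
2301 = 35·65 + 26
65 = 2·26 + 13
26 = 2·13 + 0
gcd = 13 and 13 | 17381, so solutions exist. Divide through by 13: 890x ≡ 1337 (mod 2493).
Now find 890⁻¹ mod 2493:
2493 = 2*890 + 713
890 = 1*713 + 177
713 = 4*177 + 5
177 = 35*5 + 2
5 = 2*2 + 1
2 = 2*1 + 0
Back-substitute:
1 = 5 − 2·2
1 = −2·177 + 71·5
1 = 71·713 − 286·177
1 = −286·890 + 357·713
1 = 357·2493 − 1000·890
So 890·(-1000) ≡ 1 (mod 2493), i.e. 890⁻¹ ≡ 1493.
Then x ≡ 1493·1337 ≡ 1741 (mod 2493); the smallest non-negative solution is x = 1741.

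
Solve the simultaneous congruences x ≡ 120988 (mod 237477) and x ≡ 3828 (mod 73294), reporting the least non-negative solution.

Write x = 120988 + 237477·k. Then 237477·k ≡ 3828 − 120988 ≡ 29428 (mod 73294).
Need 237477⁻¹ mod 73294. Extended Euclid on (73294, 17595):
73294 = 4×17595 + 2914
17595 = 6×2914 + 111
2914 = 26×111 + 28
111 = 3×28 + 27
28 = 1×27 + 1
27 = 27×1 + 0
Back-substitute:
1 = 28 − 27
1 = −111 + 4·28
1 = 4·2914 − 105·111
1 = −105·17595 + 634·2914
1 = 634·73294 − 2641·17595
237477⁻¹ ≡ 70653 (mod 73294), so k ≡ 70653·29428 ≡ 45586 (mod 73294).
x = 120988 + 237477·45586 = 10825747510.

10825747510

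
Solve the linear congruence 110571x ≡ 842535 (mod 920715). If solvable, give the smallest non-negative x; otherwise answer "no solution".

3405

First find gcd(110571, 920715):
920715 = 8×110571 + 36147
110571 = 3×36147 + 2130
36147 = 16×2130 + 2067
2130 = 1×2067 + 63
2067 = 32×63 + 51
63 = 1×51 + 12
51 = 4×12 + 3
12 = 4×3 + 0
gcd = 3 and 3 | 842535, so solutions exist. Divide through by 3: 36857x ≡ 280845 (mod 306905).
Now find 36857⁻¹ mod 306905:
306905 = 8*36857 + 12049
36857 = 3*12049 + 710
12049 = 16*710 + 689
710 = 1*689 + 21
689 = 32*21 + 17
21 = 1*17 + 4
17 = 4*4 + 1
4 = 4*1 + 0
Back-substitute:
1 = 17 − 4·4
1 = −4·21 + 5·17
1 = 5·689 − 164·21
1 = −164·710 + 169·689
1 = 169·12049 − 2868·710
1 = −2868·36857 + 8773·12049
1 = 8773·306905 − 73052·36857
So 36857·(-73052) ≡ 1 (mod 306905), i.e. 36857⁻¹ ≡ 233853.
Then x ≡ 233853·280845 ≡ 3405 (mod 306905); the smallest non-negative solution is x = 3405.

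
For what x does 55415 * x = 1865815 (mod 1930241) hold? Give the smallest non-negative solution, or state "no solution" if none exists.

First find gcd(55415, 1930241):
1930241 = 34*55415 + 46131
55415 = 1*46131 + 9284
46131 = 4*9284 + 8995
9284 = 1*8995 + 289
8995 = 31*289 + 36
289 = 8*36 + 1
36 = 36*1 + 0
gcd = 1, so a unique solution mod 1930241 exists.
Back-substitute for the Bézout coefficients:
1 = 289 − 8·36
1 = −8·8995 + 249·289
1 = 249·9284 − 257·8995
1 = −257·46131 + 1277·9284
1 = 1277·55415 − 1534·46131
1 = −1534·1930241 + 53433·55415
So 55415·(53433) ≡ 1 (mod 1930241), giving 55415⁻¹ ≡ 53433.
x ≡ 55415⁻¹·1865815 ≡ 53433·1865815 ≡ 1075486 (mod 1930241).

1075486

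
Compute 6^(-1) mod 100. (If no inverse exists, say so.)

no inverse exists

Compute gcd(6, 100):
100 = 16×6 + 4
6 = 1×4 + 2
4 = 2×2 + 0
gcd(6, 100) = 2 ≠ 1, so 6 has no multiplicative inverse modulo 100.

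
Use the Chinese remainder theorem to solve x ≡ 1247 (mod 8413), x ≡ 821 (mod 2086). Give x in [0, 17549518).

4527441

Write x = 1247 + 8413·k. Then 8413·k ≡ 821 − 1247 ≡ 1660 (mod 2086).
Need 8413⁻¹ mod 2086. Extended Euclid on (2086, 69):
2086 = 30*69 + 16
69 = 4*16 + 5
16 = 3*5 + 1
5 = 5*1 + 0
Back-substitute:
1 = 16 − 3·5
1 = −3·69 + 13·16
1 = 13·2086 − 393·69
8413⁻¹ ≡ 1693 (mod 2086), so k ≡ 1693·1660 ≡ 538 (mod 2086).
x = 1247 + 8413·538 = 4527441.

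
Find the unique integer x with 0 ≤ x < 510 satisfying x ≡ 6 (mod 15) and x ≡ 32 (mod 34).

66

Write x = 6 + 15·k. Then 15·k ≡ 32 − 6 ≡ 26 (mod 34).
Need 15⁻¹ mod 34. Extended Euclid on (34, 15):
34 = 2·15 + 4
15 = 3·4 + 3
4 = 1·3 + 1
3 = 3·1 + 0
Back-substitute:
1 = 4 − 3
1 = −15 + 4·4
1 = 4·34 − 9·15
15⁻¹ ≡ 25 (mod 34), so k ≡ 25·26 ≡ 4 (mod 34).
x = 6 + 15·4 = 66.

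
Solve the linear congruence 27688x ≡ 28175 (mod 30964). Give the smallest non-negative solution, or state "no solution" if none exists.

gcd(27688, 30964):
30964 = 1*27688 + 3276
27688 = 8*3276 + 1480
3276 = 2*1480 + 316
1480 = 4*316 + 216
316 = 1*216 + 100
216 = 2*100 + 16
100 = 6*16 + 4
16 = 4*4 + 0
gcd = 4, but 4 ∤ 28175, so the congruence has no solution.

no solution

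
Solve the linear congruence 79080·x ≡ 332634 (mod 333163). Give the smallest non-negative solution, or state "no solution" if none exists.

228188

First find gcd(79080, 333163):
333163 = 4·79080 + 16843
79080 = 4·16843 + 11708
16843 = 1·11708 + 5135
11708 = 2·5135 + 1438
5135 = 3·1438 + 821
1438 = 1·821 + 617
821 = 1·617 + 204
617 = 3·204 + 5
204 = 40·5 + 4
5 = 1·4 + 1
4 = 4·1 + 0
gcd = 1, so a unique solution mod 333163 exists.
Back-substitute for the Bézout coefficients:
1 = 5 − 4
1 = −204 + 41·5
1 = 41·617 − 124·204
1 = −124·821 + 165·617
1 = 165·1438 − 289·821
1 = −289·5135 + 1032·1438
1 = 1032·11708 − 2353·5135
1 = −2353·16843 + 3385·11708
1 = 3385·79080 − 15893·16843
1 = −15893·333163 + 66957·79080
So 79080·(66957) ≡ 1 (mod 333163), giving 79080⁻¹ ≡ 66957.
x ≡ 79080⁻¹·332634 ≡ 66957·332634 ≡ 228188 (mod 333163).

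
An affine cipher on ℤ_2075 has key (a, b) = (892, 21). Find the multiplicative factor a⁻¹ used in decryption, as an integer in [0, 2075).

328

Apply the Euclidean algorithm to 2075 and 892:
2075 = 2*892 + 291
892 = 3*291 + 19
291 = 15*19 + 6
19 = 3*6 + 1
6 = 6*1 + 0
The gcd is 1. Working backward:
1 = 19 − 3·6
1 = −3·291 + 46·19
1 = 46·892 − 141·291
1 = −141·2075 + 328·892
So 892·328 ≡ 1 (mod 2075).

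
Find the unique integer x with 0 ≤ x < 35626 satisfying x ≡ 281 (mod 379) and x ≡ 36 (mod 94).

Write x = 281 + 379·k. Then 379·k ≡ 36 − 281 ≡ 37 (mod 94).
Need 379⁻¹ mod 94. Extended Euclid on (94, 3):
94 = 31*3 + 1
3 = 3*1 + 0
Back-substitute:
1 = 94 − 31·3
379⁻¹ ≡ 63 (mod 94), so k ≡ 63·37 ≡ 75 (mod 94).
x = 281 + 379·75 = 28706.

28706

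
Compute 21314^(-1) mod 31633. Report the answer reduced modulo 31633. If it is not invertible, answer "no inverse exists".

15021

gcd(31633, 21314) by repeated division:
31633 = 1×21314 + 10319
21314 = 2×10319 + 676
10319 = 15×676 + 179
676 = 3×179 + 139
179 = 1×139 + 40
139 = 3×40 + 19
40 = 2×19 + 2
19 = 9×2 + 1
2 = 2×1 + 0
Since gcd(21314, 31633) = 1, back-substitute to write 1 as a combination:
1 = 19 − 9·2
1 = −9·40 + 19·19
1 = 19·139 − 66·40
1 = −66·179 + 85·139
1 = 85·676 − 321·179
1 = −321·10319 + 4900·676
1 = 4900·21314 − 10121·10319
1 = −10121·31633 + 15021·21314
So 21314·15021 ≡ 1 (mod 31633).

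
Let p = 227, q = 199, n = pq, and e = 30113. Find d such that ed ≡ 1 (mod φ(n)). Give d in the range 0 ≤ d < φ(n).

φ(n) = (p−1)(q−1) = 226·198 = 44748.
Need d with 30113·d ≡ 1 (mod 44748). Apply the extended Euclidean algorithm:
44748 = 1*30113 + 14635
30113 = 2*14635 + 843
14635 = 17*843 + 304
843 = 2*304 + 235
304 = 1*235 + 69
235 = 3*69 + 28
69 = 2*28 + 13
28 = 2*13 + 2
13 = 6*2 + 1
2 = 2*1 + 0
Back-substitute:
1 = 13 − 6·2
1 = −6·28 + 13·13
1 = 13·69 − 32·28
1 = −32·235 + 109·69
1 = 109·304 − 141·235
1 = −141·843 + 391·304
1 = 391·14635 − 6788·843
1 = −6788·30113 + 13967·14635
1 = 13967·44748 − 20755·30113
So 30113·(-20755) ≡ 1 (mod 44748), hence d ≡ -20755 ≡ 23993 (mod 44748).

23993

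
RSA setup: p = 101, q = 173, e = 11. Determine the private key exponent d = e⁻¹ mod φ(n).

φ(n) = (p−1)(q−1) = 100·172 = 17200.
Need d with 11·d ≡ 1 (mod 17200). Apply the extended Euclidean algorithm:
17200 = 1563*11 + 7
11 = 1*7 + 4
7 = 1*4 + 3
4 = 1*3 + 1
3 = 3*1 + 0
Back-substitute:
1 = 4 − 3
1 = −7 + 2·4
1 = 2·11 − 3·7
1 = −3·17200 + 4691·11
So 11·4691 ≡ 1 (mod 17200), hence d = 4691.

4691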